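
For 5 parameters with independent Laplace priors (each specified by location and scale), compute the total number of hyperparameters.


A Laplace prior has 2 hyperparameters per parameter.
Total = 5 * 2 = 10

10


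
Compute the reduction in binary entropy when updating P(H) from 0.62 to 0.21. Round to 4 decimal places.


H_before = -p*log2(p) - (1-p)*log2(1-p) for p=0.62: 0.958
H_after for p=0.21: 0.7415
Reduction = 0.958 - 0.7415 = 0.2166

0.2166


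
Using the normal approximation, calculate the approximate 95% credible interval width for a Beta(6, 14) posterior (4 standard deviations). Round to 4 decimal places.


Var(Beta) = 6*14/(20^2 * 21) = 0.01
SD = 0.1
Width ~ 4*SD = 0.4

0.4


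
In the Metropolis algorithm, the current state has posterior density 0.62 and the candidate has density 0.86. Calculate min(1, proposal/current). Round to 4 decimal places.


Ratio = 0.86/0.62 = 1.3871
Acceptance probability = min(1, 1.3871)
= 1.0

1.0


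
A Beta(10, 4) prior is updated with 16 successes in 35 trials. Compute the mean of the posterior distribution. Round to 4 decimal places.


After update: Beta(26, 23)
Mean = 26 / (26 + 23) = 26 / 49
= 0.5306

0.5306


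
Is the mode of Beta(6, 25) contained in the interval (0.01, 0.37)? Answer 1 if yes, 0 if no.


Mode = (a-1)/(a+b-2) = 5/29 = 0.1724
Interval: (0.01, 0.37)
Contains mode? 1

1


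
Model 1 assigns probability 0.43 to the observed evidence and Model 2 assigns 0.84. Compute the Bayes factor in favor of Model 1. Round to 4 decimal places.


BF = P(data|M1) / P(data|M2)
= 0.43 / 0.84 = 0.5119

0.5119


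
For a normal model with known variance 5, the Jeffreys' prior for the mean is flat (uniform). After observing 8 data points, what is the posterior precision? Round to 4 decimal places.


Jeffreys' prior for normal mean (known variance) is flat.
Prior precision = 0.
Posterior precision = prior_prec + n/sigma^2 = 0 + 8/5
= 1.6

1.6


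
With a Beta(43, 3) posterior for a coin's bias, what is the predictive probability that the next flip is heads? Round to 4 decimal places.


The predictive probability equals the posterior mean.
P(next = heads) = alpha / (alpha + beta)
= 43 / 46 = 0.9348

0.9348


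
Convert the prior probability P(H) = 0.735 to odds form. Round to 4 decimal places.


P(not H) = 1 - 0.735 = 0.265
Odds = 0.735 / 0.265 = 2.7736

2.7736


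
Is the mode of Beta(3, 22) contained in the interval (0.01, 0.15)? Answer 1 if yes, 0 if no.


Mode = (a-1)/(a+b-2) = 2/23 = 0.087
Interval: (0.01, 0.15)
Contains mode? 1

1


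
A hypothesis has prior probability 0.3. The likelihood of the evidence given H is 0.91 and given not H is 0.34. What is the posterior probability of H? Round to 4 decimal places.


Using Bayes' theorem:
P(E) = 0.3 * 0.91 + 0.7 * 0.34
P(E) = 0.511
P(H|E) = (0.3 * 0.91) / 0.511 = 0.5342

0.5342


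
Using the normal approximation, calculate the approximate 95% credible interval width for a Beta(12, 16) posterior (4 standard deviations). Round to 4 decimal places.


Var(Beta) = 12*16/(28^2 * 29) = 0.0084
SD = 0.0919
Width ~ 4*SD = 0.3676

0.3676


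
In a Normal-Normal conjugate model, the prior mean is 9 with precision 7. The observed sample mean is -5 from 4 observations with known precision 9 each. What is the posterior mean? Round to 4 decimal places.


Posterior precision = tau0 + n*tau = 7 + 4*9 = 43
Posterior mean = (tau0*mu0 + n*tau*xbar) / posterior_precision
= (7*9 + 4*9*-5) / 43
= -117 / 43 = -2.7209

-2.7209


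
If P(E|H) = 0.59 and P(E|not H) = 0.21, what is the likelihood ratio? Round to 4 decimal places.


Likelihood ratio = P(E|H) / P(E|not H)
= 0.59 / 0.21
= 2.8095

2.8095


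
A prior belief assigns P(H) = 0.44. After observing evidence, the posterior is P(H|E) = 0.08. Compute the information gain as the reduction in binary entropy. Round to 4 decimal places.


H(prior) = -0.44*log2(0.44) - 0.56*log2(0.56)
= 0.9896
H(post) = -0.08*log2(0.08) - 0.92*log2(0.92)
= 0.4022
IG = 0.9896 - 0.4022 = 0.5874

0.5874


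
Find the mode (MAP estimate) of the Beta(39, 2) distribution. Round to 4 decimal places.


For Beta(a,b) with a,b > 1:
Mode = (a-1)/(a+b-2) = (39-1)/(41-2)
= 38/39 = 0.9744

0.9744


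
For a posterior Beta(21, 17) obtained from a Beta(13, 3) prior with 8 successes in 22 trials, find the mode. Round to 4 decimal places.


Mode = (alpha - 1) / (alpha + beta - 2)
= 20 / 36
= 0.5556

0.5556


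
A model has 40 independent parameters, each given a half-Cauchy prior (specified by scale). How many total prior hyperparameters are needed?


Each half-Cauchy prior needs 1 hyperparameter (scale).
Total = 1 * 40 = 40

40


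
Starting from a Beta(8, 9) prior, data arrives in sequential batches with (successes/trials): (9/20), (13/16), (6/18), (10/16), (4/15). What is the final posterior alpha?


In sequential Bayesian updating, we sum all successes.
Total successes = 42
Final alpha = 8 + 42 = 50

50


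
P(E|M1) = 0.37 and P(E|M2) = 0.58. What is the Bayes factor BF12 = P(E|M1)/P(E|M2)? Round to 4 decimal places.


Bayes factor BF12 = P(E|M1) / P(E|M2)
= 0.37 / 0.58
= 0.6379

0.6379


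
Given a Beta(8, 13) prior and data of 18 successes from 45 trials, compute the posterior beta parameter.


Number of failures = 45 - 18 = 27
Posterior beta = 13 + 27 = 40

40


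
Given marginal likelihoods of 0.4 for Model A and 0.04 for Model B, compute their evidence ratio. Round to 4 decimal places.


Ratio = ML(A) / ML(B) = 0.4/0.04
= 10.0

10.0


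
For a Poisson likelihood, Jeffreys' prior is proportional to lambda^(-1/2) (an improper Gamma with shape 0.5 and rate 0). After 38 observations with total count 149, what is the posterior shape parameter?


Jeffreys' prior for Poisson is proportional to lambda^(-1/2).
Posterior is Gamma(0.5 + S, 0 + n) = Gamma(0.5 + 149, 38).
Posterior shape = 0.5 + S = 0.5 + 149 = 149.5

149.5


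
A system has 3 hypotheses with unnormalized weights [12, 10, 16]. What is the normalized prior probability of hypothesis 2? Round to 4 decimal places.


The normalized prior is the weight divided by the total.
Total weight = 38
P(H2) = 10 / 38 = 0.2632

0.2632


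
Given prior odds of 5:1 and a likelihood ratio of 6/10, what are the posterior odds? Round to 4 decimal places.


Posterior odds = prior odds * LR
Prior odds = 5/1 = 5.0
LR = 6/10 = 0.6
Posterior odds = 5.0 * 0.6 = 3.0

3.0


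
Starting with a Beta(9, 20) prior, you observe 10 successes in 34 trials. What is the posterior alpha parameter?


For a Beta-Binomial conjugate model:
Posterior alpha = prior alpha + number of successes
= 9 + 10 = 19

19


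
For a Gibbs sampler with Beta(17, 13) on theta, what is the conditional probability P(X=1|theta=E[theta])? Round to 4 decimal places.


E[theta] = 17/(17+13) = 0.5667
P(X=1|theta) = theta = 0.5667

0.5667


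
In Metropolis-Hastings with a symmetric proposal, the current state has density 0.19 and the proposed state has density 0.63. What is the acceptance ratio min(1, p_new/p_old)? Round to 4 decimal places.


Ratio = p_new / p_old = 0.63 / 0.19 = 3.3158
Acceptance = min(1, 3.3158) = 1.0

1.0


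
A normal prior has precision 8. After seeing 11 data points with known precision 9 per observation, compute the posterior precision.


In the conjugate normal model, precisions add:
tau_posterior = tau_prior + n * tau_data
= 8 + 11*9 = 107

107


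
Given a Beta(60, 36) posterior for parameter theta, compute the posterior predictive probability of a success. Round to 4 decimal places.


For a Beta-Bernoulli model, the predictive probability is the mean:
P(success) = 60/(60+36) = 60/96 = 0.625

0.625


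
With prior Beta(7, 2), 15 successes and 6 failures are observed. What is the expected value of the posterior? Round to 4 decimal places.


Posterior = Beta(22, 8)
E[theta] = alpha/(alpha+beta)
= 22/30 = 0.7333

0.7333


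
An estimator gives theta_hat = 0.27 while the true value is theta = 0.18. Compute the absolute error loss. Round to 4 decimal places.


The absolute error loss is |theta_hat - theta|
= |0.27 - 0.18|
= 0.09

0.09


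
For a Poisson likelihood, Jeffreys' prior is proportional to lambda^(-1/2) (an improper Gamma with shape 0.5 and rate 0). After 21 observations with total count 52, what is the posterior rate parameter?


Jeffreys' prior for Poisson is proportional to lambda^(-1/2).
Posterior is Gamma(0.5 + S, 0 + n) = Gamma(0.5 + 52, 21).
Posterior rate = 0 + n = 21

21.0


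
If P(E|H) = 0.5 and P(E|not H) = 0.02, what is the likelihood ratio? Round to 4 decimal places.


Likelihood ratio = P(E|H) / P(E|not H)
= 0.5 / 0.02
= 25.0

25.0


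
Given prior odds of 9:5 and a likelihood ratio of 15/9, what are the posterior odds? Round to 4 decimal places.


Posterior odds = prior odds * LR
Prior odds = 9/5 = 1.8
LR = 15/9 = 1.6667
Posterior odds = 1.8 * 1.6667 = 3.0

3.0


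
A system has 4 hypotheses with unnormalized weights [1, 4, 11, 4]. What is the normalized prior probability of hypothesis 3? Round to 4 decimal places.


The normalized prior is the weight divided by the total.
Total weight = 20
P(H3) = 11 / 20 = 0.55

0.55


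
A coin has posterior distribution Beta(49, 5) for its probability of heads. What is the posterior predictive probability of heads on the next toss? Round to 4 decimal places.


Posterior predictive = E[theta] = alpha/(alpha+beta)
= 49/54
= 0.9074

0.9074


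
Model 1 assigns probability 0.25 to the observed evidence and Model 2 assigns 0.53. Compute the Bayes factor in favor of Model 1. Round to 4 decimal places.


BF = P(data|M1) / P(data|M2)
= 0.25 / 0.53 = 0.4717

0.4717


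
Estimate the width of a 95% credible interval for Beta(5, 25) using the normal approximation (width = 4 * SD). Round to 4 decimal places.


For Beta(a,b): Var = ab/((a+b)^2(a+b+1))
Var = 0.0045, SD = 0.0669
Approximate 95% CI width = 4 * 0.0669 = 0.2677

0.2677


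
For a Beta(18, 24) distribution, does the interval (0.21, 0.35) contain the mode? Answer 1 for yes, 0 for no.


Mode of Beta(a,b) = (a-1)/(a+b-2)
= (18-1)/(18+24-2) = 0.425
Check: 0.21 <= 0.425 <= 0.35?
Result: 0

0


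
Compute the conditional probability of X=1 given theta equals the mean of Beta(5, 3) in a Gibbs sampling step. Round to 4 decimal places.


Mean of Beta(5, 3) = 0.625
P(X=1 | theta=0.625) = 0.625

0.625


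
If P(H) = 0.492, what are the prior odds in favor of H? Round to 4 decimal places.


Prior odds = P(H) / (1 - P(H))
= 0.492 / 0.508
= 0.9685

0.9685


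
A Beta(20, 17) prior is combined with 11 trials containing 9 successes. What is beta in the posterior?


In conjugate updating:
beta_posterior = beta_prior + (n - k)
= 17 + (11 - 9)
= 17 + 2 = 19

19


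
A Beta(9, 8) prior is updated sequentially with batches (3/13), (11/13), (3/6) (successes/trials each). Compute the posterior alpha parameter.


Sequential conjugate updating is equivalent to a single batch update.
Total successes across all batches = 17
alpha_posterior = alpha_prior + total_successes = 9 + 17
= 26

26


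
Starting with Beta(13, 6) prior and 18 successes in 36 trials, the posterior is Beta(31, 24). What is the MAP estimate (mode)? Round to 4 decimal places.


The mode of Beta(a, b) when a > 1 and b > 1 is (a-1)/(a+b-2)
= (31 - 1) / (31 + 24 - 2)
= 30 / 53
= 0.566

0.566


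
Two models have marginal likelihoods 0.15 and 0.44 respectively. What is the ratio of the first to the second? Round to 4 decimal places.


Evidence ratio = 0.15 / 0.44
= 0.3409

0.3409


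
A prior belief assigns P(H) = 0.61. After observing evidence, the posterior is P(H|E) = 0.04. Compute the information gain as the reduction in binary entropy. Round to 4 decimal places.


H(prior) = -0.61*log2(0.61) - 0.39*log2(0.39)
= 0.9648
H(post) = -0.04*log2(0.04) - 0.96*log2(0.96)
= 0.2423
IG = 0.9648 - 0.2423 = 0.7225

0.7225


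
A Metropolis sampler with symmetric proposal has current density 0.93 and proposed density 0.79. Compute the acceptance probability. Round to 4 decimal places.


For symmetric proposals, acceptance = min(1, pi(x*)/pi(x))
= min(1, 0.79/0.93)
= min(1, 0.8495) = 0.8495

0.8495


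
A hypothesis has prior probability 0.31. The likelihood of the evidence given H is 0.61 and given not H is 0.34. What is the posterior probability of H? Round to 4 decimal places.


Using Bayes' theorem:
P(E) = 0.31 * 0.61 + 0.69 * 0.34
P(E) = 0.4237
P(H|E) = (0.31 * 0.61) / 0.4237 = 0.4463

0.4463


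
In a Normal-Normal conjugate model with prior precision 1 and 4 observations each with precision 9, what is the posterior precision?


Posterior precision = prior precision + n * observation precision
= 1 + 4 * 9
= 1 + 36 = 37

37


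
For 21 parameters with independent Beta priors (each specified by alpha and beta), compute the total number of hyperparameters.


A Beta prior has 2 hyperparameters per parameter.
Total = 21 * 2 = 42

42


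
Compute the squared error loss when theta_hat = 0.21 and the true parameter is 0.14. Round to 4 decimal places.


L = (theta_hat - theta_true)^2
= (0.21 - 0.14)^2
= 0.07^2 = 0.0049

0.0049


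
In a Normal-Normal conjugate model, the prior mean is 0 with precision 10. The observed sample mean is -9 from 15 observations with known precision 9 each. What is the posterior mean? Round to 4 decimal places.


Posterior precision = tau0 + n*tau = 10 + 15*9 = 145
Posterior mean = (tau0*mu0 + n*tau*xbar) / posterior_precision
= (10*0 + 15*9*-9) / 145
= -1215 / 145 = -8.3793

-8.3793


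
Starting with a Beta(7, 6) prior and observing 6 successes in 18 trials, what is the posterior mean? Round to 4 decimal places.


Posterior parameters: alpha = 7 + 6 = 13
beta = 6 + 12 = 18
Posterior mean = alpha / (alpha + beta) = 13 / 31
= 0.4194

0.4194


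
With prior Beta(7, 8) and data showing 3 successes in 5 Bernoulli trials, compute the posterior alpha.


Conjugate update: alpha_posterior = alpha_prior + k
= 7 + 3 = 10

10


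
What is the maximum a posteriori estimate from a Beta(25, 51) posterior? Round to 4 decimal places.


The MAP estimate equals the mode of the distribution.
Mode of Beta(a,b) = (a-1)/(a+b-2)
= 24/74
= 0.3243

0.3243


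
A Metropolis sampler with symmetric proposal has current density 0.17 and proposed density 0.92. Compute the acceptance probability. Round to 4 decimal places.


For symmetric proposals, acceptance = min(1, pi(x*)/pi(x))
= min(1, 0.92/0.17)
= min(1, 5.4118) = 1.0

1.0


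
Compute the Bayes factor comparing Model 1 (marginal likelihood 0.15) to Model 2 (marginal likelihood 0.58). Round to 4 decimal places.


BF12 = marginal likelihood of M1 / marginal likelihood of M2
= 0.15/0.58
= 0.2586

0.2586


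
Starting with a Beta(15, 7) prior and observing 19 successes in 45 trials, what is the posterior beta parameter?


Posterior beta = prior beta + failures
Failures = 45 - 19 = 26
beta_post = 7 + 26 = 33

33


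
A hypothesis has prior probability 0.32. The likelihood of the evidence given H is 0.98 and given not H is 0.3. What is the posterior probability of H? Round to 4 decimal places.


Using Bayes' theorem:
P(E) = 0.32 * 0.98 + 0.68 * 0.3
P(E) = 0.5176
P(H|E) = (0.32 * 0.98) / 0.5176 = 0.6059

0.6059


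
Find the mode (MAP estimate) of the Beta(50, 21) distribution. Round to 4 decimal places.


For Beta(a,b) with a,b > 1:
Mode = (a-1)/(a+b-2) = (50-1)/(71-2)
= 49/69 = 0.7101

0.7101


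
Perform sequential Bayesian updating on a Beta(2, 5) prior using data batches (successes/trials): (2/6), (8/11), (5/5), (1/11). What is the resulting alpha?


Accumulate successes: 16
Posterior alpha = prior alpha + sum of successes
= 2 + 16 = 18

18


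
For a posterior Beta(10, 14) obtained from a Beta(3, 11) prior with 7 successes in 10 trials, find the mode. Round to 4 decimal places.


Mode = (alpha - 1) / (alpha + beta - 2)
= 9 / 22
= 0.4091

0.4091


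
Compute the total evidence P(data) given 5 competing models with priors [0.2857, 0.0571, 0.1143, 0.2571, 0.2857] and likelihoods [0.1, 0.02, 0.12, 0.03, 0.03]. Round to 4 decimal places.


Marginal likelihood = sum P(model_i) * P(data|model_i)
Model 1: 0.2857 * 0.1 = 0.0286
Model 2: 0.0571 * 0.02 = 0.0011
Model 3: 0.1143 * 0.12 = 0.0137
Model 4: 0.2571 * 0.03 = 0.0077
Model 5: 0.2857 * 0.03 = 0.0086
Total = 0.0597

0.0597


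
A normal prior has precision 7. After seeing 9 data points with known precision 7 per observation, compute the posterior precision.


In the conjugate normal model, precisions add:
tau_posterior = tau_prior + n * tau_data
= 7 + 9*7 = 70

70


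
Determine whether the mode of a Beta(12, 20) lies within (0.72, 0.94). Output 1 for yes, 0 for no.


First find the mode: (a-1)/(a+b-2) = 0.3667
Is 0.3667 in (0.72, 0.94)? 0

0


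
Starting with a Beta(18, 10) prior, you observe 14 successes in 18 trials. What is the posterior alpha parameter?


For a Beta-Binomial conjugate model:
Posterior alpha = prior alpha + number of successes
= 18 + 14 = 32

32


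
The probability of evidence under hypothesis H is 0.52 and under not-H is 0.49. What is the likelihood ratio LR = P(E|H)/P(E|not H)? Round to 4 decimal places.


LR = 0.52 / 0.49
= 1.0612

1.0612


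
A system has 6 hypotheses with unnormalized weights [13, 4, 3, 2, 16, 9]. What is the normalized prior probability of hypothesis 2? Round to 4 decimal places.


The normalized prior is the weight divided by the total.
Total weight = 47
P(H2) = 4 / 47 = 0.0851

0.0851


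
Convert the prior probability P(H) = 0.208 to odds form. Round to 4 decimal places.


P(not H) = 1 - 0.208 = 0.792
Odds = 0.208 / 0.792 = 0.2626

0.2626


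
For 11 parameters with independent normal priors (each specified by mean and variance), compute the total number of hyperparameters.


A normal prior has 2 hyperparameters per parameter.
Total = 11 * 2 = 22

22


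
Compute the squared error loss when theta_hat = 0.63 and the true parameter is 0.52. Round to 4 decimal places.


L = (theta_hat - theta_true)^2
= (0.63 - 0.52)^2
= 0.11^2 = 0.0121

0.0121


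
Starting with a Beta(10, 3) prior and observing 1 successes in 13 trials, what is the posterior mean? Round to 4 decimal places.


Posterior parameters: alpha = 10 + 1 = 11
beta = 3 + 12 = 15
Posterior mean = alpha / (alpha + beta) = 11 / 26
= 0.4231

0.4231


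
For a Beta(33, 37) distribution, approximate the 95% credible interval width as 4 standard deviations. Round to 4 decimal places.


Variance of Beta(a,b) = ab / ((a+b)^2 * (a+b+1))
= 33*37 / ((70)^2 * 71)
= 0.0035
SD = sqrt(0.0035) = 0.0592
Width = 4 * SD = 0.237

0.237


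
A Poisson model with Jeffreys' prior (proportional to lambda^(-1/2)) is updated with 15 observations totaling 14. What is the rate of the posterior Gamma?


Posterior = Gamma(0.5 + S, n)
= Gamma(0.5 + 14, 15)
Posterior rate = 0 + n = 15

15.0


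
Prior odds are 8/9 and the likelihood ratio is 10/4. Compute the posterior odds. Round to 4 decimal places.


Posterior odds = prior odds * likelihood ratio
= (8/9) * (10/4)
= 80 / 36
= 2.2222

2.2222


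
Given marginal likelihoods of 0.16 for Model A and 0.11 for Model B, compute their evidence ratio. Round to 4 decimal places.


Ratio = ML(A) / ML(B) = 0.16/0.11
= 1.4545

1.4545


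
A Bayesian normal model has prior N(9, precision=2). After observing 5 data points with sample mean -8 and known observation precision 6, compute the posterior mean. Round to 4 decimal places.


Posterior mean = (prior_precision * prior_mean + n * data_precision * data_mean) / (prior_precision + n * data_precision)
Numerator = 2*9 + 5*6*-8 = -222
Denominator = 2 + 5*6 = 32
Posterior mean = -6.9375

-6.9375


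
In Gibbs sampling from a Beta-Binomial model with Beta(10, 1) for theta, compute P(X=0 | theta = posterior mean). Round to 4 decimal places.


Posterior mean = alpha/(alpha+beta) = 10/11 = 0.9091
P(X=0|theta=mean) = 1 - theta = 0.0909

0.0909


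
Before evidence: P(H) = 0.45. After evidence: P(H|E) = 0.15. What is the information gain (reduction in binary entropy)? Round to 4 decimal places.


Prior entropy = 0.9928
Posterior entropy = 0.6098
Information gain = 0.9928 - 0.6098 = 0.3829

0.3829


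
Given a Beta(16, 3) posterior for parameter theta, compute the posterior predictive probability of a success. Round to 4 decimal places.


For a Beta-Bernoulli model, the predictive probability is the mean:
P(success) = 16/(16+3) = 16/19 = 0.8421

0.8421


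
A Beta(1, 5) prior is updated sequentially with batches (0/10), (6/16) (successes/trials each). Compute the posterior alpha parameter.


Sequential conjugate updating is equivalent to a single batch update.
Total successes across all batches = 6
alpha_posterior = alpha_prior + total_successes = 1 + 6
= 7

7


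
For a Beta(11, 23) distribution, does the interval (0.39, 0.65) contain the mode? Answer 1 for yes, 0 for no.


Mode of Beta(a,b) = (a-1)/(a+b-2)
= (11-1)/(11+23-2) = 0.3125
Check: 0.39 <= 0.3125 <= 0.65?
Result: 0

0


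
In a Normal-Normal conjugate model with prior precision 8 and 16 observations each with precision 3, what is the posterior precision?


Posterior precision = prior precision + n * observation precision
= 8 + 16 * 3
= 8 + 48 = 56

56


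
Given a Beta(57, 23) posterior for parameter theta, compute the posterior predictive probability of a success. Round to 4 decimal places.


For a Beta-Bernoulli model, the predictive probability is the mean:
P(success) = 57/(57+23) = 57/80 = 0.7125

0.7125


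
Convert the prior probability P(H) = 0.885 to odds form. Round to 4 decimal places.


P(not H) = 1 - 0.885 = 0.115
Odds = 0.885 / 0.115 = 7.6957

7.6957


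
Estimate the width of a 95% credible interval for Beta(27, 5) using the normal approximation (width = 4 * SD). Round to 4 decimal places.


For Beta(a,b): Var = ab/((a+b)^2(a+b+1))
Var = 0.004, SD = 0.0632
Approximate 95% CI width = 4 * 0.0632 = 0.2528

0.2528


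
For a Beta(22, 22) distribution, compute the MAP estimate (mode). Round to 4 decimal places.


MAP = mode = (a-1)/(a+b-2)
= (22-1)/(22+22-2)
= 21/42 = 0.5

0.5


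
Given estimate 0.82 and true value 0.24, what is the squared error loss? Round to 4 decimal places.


Squared error = (estimate - true)^2
Difference = 0.58
Loss = 0.58^2 = 0.3364

0.3364


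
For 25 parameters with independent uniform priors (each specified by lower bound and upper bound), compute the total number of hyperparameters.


A uniform prior has 2 hyperparameters per parameter.
Total = 25 * 2 = 50

50


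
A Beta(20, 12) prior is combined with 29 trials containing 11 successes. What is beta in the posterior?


In conjugate updating:
beta_posterior = beta_prior + (n - k)
= 12 + (29 - 11)
= 12 + 18 = 30

30


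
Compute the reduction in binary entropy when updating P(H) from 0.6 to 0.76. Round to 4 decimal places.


H_before = -p*log2(p) - (1-p)*log2(1-p) for p=0.6: 0.971
H_after for p=0.76: 0.795
Reduction = 0.971 - 0.795 = 0.1759

0.1759


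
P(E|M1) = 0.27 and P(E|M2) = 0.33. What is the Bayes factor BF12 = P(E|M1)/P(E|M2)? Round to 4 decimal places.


Bayes factor BF12 = P(E|M1) / P(E|M2)
= 0.27 / 0.33
= 0.8182

0.8182


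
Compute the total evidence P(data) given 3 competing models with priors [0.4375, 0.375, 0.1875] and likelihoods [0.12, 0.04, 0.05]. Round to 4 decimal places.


Marginal likelihood = sum P(model_i) * P(data|model_i)
Model 1: 0.4375 * 0.12 = 0.0525
Model 2: 0.375 * 0.04 = 0.015
Model 3: 0.1875 * 0.05 = 0.0094
Total = 0.0769

0.0769


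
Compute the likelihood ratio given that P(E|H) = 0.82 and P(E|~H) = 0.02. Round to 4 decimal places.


LR = P(E|H) / P(E|~H)
= 0.82 / 0.02 = 41.0

41.0


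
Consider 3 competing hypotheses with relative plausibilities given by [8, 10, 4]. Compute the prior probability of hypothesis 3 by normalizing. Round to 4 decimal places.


Sum of weights = 8 + 10 + 4 = 22
Normalized prior for H3 = 4 / 22
= 0.1818

0.1818


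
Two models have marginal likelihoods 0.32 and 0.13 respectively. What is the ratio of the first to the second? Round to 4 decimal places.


Evidence ratio = 0.32 / 0.13
= 2.4615

2.4615


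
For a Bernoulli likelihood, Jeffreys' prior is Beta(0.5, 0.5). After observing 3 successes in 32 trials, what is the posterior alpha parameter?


Jeffreys' prior for Bernoulli is Beta(0.5, 0.5).
Posterior is Beta(0.5 + k, 0.5 + n - k).
Posterior alpha = 0.5 + k = 0.5 + 3 = 3.5

3.5


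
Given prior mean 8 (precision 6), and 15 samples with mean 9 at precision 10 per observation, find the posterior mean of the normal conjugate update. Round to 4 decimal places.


The posterior mean is a precision-weighted average of prior and data.
Post. prec. = 6 + 150 = 156
Post. mean = (48 + 1350)/156 = 1398/156 = 8.9615

8.9615


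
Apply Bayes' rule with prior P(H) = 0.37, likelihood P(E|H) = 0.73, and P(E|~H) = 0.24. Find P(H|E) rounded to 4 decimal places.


Step 1: Compute marginal P(E) = P(E|H)P(H) + P(E|~H)P(~H)
= 0.73*0.37 + 0.24*0.63 = 0.4213
Step 2: P(H|E) = P(E|H)P(H)/P(E) = 0.2701/0.4213
= 0.6411

0.6411


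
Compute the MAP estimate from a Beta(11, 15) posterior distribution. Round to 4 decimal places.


MAP = mode of Beta distribution
= (alpha - 1)/(alpha + beta - 2)
= (11-1)/(11+15-2)
= 10/24 = 0.4167

0.4167


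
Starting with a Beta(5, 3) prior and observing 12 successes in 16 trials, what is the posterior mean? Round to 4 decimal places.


Posterior parameters: alpha = 5 + 12 = 17
beta = 3 + 4 = 7
Posterior mean = alpha / (alpha + beta) = 17 / 24
= 0.7083

0.7083


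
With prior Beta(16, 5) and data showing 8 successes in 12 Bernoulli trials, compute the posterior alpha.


Conjugate update: alpha_posterior = alpha_prior + k
= 16 + 8 = 24

24


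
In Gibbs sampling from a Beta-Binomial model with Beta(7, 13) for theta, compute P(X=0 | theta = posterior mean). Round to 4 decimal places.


Posterior mean = alpha/(alpha+beta) = 7/20 = 0.35
P(X=0|theta=mean) = 1 - theta = 0.65

0.65


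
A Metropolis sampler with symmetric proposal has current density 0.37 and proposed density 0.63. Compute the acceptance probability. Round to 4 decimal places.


For symmetric proposals, acceptance = min(1, pi(x*)/pi(x))
= min(1, 0.63/0.37)
= min(1, 1.7027) = 1.0

1.0


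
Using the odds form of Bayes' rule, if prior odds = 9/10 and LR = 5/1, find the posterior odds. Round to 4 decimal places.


Bayes' rule in odds form: posterior odds = prior odds * LR
= (9 * 5) / (10 * 1)
= 45/10 = 4.5

4.5


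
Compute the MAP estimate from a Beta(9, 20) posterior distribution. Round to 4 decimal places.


MAP = mode of Beta distribution
= (alpha - 1)/(alpha + beta - 2)
= (9-1)/(9+20-2)
= 8/27 = 0.2963

0.2963


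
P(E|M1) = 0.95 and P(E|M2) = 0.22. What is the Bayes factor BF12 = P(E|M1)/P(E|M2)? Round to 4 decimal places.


Bayes factor BF12 = P(E|M1) / P(E|M2)
= 0.95 / 0.22
= 4.3182

4.3182


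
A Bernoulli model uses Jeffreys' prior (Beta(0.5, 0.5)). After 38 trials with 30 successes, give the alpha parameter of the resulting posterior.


Posterior = Beta(prior_alpha + successes, prior_beta + failures)
= Beta(0.5 + 30, 0.5 + 8)
Posterior alpha = 0.5 + k = 0.5 + 30 = 30.5

30.5


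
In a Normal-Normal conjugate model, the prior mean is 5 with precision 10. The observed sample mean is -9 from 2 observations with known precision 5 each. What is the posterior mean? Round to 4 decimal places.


Posterior precision = tau0 + n*tau = 10 + 2*5 = 20
Posterior mean = (tau0*mu0 + n*tau*xbar) / posterior_precision
= (10*5 + 2*5*-9) / 20
= -40 / 20 = -2.0

-2.0


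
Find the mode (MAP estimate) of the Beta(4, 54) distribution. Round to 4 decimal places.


For Beta(a,b) with a,b > 1:
Mode = (a-1)/(a+b-2) = (4-1)/(58-2)
= 3/56 = 0.0536

0.0536


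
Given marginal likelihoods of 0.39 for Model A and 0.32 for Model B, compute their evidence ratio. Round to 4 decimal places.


Ratio = ML(A) / ML(B) = 0.39/0.32
= 1.2188

1.2188


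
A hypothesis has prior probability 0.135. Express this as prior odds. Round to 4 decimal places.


Odds = P(H) / P(not H) = 0.135 / 0.865
= 0.1561

0.1561


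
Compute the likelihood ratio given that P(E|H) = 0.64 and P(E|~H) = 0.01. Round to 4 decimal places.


LR = P(E|H) / P(E|~H)
= 0.64 / 0.01 = 64.0

64.0


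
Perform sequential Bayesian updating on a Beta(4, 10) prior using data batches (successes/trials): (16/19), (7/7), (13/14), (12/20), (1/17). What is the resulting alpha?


Accumulate successes: 49
Posterior alpha = prior alpha + sum of successes
= 4 + 49 = 53

53


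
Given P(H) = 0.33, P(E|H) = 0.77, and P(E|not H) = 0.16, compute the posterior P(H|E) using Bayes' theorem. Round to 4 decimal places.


By Bayes' theorem: P(H|E) = P(E|H)*P(H) / P(E)
P(E) = P(E|H)*P(H) + P(E|not H)*P(not H)
P(E) = 0.77*0.33 + 0.16*0.67 = 0.3613
P(H|E) = 0.77*0.33 / 0.3613 = 0.7033

0.7033


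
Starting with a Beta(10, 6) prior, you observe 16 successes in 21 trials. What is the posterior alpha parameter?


For a Beta-Binomial conjugate model:
Posterior alpha = prior alpha + number of successes
= 10 + 16 = 26

26


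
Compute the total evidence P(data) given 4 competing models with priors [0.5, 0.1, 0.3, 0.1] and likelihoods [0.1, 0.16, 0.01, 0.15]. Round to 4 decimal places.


Marginal likelihood = sum P(model_i) * P(data|model_i)
Model 1: 0.5 * 0.1 = 0.05
Model 2: 0.1 * 0.16 = 0.016
Model 3: 0.3 * 0.01 = 0.003
Model 4: 0.1 * 0.15 = 0.015
Total = 0.084

0.084


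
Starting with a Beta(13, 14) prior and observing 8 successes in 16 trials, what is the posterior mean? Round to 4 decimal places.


Posterior parameters: alpha = 13 + 8 = 21
beta = 14 + 8 = 22
Posterior mean = alpha / (alpha + beta) = 21 / 43
= 0.4884

0.4884


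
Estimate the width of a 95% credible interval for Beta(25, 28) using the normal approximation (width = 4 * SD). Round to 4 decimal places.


For Beta(a,b): Var = ab/((a+b)^2(a+b+1))
Var = 0.0046, SD = 0.0679
Approximate 95% CI width = 4 * 0.0679 = 0.2717

0.2717


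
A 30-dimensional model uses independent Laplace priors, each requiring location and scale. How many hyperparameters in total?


Per parameter: 2 (location and scale).
Total = 30 * 2 = 60

60


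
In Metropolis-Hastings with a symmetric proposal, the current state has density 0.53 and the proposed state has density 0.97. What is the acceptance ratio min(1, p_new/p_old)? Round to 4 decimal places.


Ratio = p_new / p_old = 0.97 / 0.53 = 1.8302
Acceptance = min(1, 1.8302) = 1.0

1.0


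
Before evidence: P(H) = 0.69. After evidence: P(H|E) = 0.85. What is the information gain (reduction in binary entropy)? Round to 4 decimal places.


Prior entropy = 0.8932
Posterior entropy = 0.6098
Information gain = 0.8932 - 0.6098 = 0.2833

0.2833


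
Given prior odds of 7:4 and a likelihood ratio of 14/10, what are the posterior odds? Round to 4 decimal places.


Posterior odds = prior odds * LR
Prior odds = 7/4 = 1.75
LR = 14/10 = 1.4
Posterior odds = 1.75 * 1.4 = 2.45

2.45


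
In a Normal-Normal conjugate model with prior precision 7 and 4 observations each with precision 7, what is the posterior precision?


Posterior precision = prior precision + n * observation precision
= 7 + 4 * 7
= 7 + 28 = 35

35


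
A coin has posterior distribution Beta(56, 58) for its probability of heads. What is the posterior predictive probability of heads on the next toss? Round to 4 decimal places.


Posterior predictive = E[theta] = alpha/(alpha+beta)
= 56/114
= 0.4912

0.4912


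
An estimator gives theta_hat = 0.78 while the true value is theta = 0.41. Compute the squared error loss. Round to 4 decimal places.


The squared error loss is (theta_hat - theta)^2
= (0.78 - 0.41)^2
= (0.37)^2 = 0.1369

0.1369


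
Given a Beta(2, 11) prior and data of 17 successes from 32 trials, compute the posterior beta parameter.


Number of failures = 32 - 17 = 15
Posterior beta = 11 + 15 = 26

26


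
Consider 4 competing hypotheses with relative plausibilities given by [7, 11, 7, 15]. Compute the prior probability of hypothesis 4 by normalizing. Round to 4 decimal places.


Sum of weights = 7 + 11 + 7 + 15 = 40
Normalized prior for H4 = 15 / 40
= 0.375

0.375


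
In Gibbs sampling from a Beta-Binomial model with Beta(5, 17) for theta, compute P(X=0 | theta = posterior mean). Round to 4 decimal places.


Posterior mean = alpha/(alpha+beta) = 5/22 = 0.2273
P(X=0|theta=mean) = 1 - theta = 0.7727

0.7727


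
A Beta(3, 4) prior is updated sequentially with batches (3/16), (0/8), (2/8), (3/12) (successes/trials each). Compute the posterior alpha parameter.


Sequential conjugate updating is equivalent to a single batch update.
Total successes across all batches = 8
alpha_posterior = alpha_prior + total_successes = 3 + 8
= 11

11


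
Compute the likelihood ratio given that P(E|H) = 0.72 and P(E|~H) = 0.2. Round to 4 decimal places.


LR = P(E|H) / P(E|~H)
= 0.72 / 0.2 = 3.6

3.6


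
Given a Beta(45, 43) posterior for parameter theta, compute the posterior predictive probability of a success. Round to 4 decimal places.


For a Beta-Bernoulli model, the predictive probability is the mean:
P(success) = 45/(45+43) = 45/88 = 0.5114

0.5114


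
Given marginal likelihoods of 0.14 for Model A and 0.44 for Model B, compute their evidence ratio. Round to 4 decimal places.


Ratio = ML(A) / ML(B) = 0.14/0.44
= 0.3182

0.3182


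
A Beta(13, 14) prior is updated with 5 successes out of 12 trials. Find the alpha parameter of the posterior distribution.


In the Beta-Binomial conjugate update:
alpha_post = alpha_prior + successes
= 13 + 5
= 18

18


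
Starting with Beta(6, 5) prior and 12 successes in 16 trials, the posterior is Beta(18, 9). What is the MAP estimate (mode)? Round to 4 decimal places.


The mode of Beta(a, b) when a > 1 and b > 1 is (a-1)/(a+b-2)
= (18 - 1) / (18 + 9 - 2)
= 17 / 25
= 0.68

0.68


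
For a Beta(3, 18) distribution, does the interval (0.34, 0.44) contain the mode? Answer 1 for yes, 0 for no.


Mode of Beta(a,b) = (a-1)/(a+b-2)
= (3-1)/(3+18-2) = 0.1053
Check: 0.34 <= 0.1053 <= 0.44?
Result: 0

0


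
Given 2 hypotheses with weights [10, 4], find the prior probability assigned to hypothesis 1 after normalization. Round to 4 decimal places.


To normalize, divide each weight by the sum of all weights.
Sum = 14
Prior(H1) = 10/14 = 0.7143

0.7143


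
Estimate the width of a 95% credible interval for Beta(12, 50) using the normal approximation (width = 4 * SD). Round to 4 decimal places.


For Beta(a,b): Var = ab/((a+b)^2(a+b+1))
Var = 0.0025, SD = 0.0498
Approximate 95% CI width = 4 * 0.0498 = 0.1991

0.1991


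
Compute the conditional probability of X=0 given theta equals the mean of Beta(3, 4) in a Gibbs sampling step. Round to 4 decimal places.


Mean of Beta(3, 4) = 0.4286
P(X=0 | theta=0.4286) = 0.5714

0.5714


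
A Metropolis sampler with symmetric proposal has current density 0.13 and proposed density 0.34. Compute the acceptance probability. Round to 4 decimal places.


For symmetric proposals, acceptance = min(1, pi(x*)/pi(x))
= min(1, 0.34/0.13)
= min(1, 2.6154) = 1.0

1.0


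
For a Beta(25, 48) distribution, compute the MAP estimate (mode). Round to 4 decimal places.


MAP = mode = (a-1)/(a+b-2)
= (25-1)/(25+48-2)
= 24/71 = 0.338

0.338


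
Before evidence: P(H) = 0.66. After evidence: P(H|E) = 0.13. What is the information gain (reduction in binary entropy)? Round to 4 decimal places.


Prior entropy = 0.9248
Posterior entropy = 0.5574
Information gain = 0.9248 - 0.5574 = 0.3674

0.3674


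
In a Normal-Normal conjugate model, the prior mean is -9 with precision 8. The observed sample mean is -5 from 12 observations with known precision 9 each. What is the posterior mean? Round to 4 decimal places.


Posterior precision = tau0 + n*tau = 8 + 12*9 = 116
Posterior mean = (tau0*mu0 + n*tau*xbar) / posterior_precision
= (8*-9 + 12*9*-5) / 116
= -612 / 116 = -5.2759

-5.2759


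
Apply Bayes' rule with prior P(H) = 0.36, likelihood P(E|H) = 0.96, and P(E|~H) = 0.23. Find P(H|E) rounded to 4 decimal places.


Step 1: Compute marginal P(E) = P(E|H)P(H) + P(E|~H)P(~H)
= 0.96*0.36 + 0.23*0.64 = 0.4928
Step 2: P(H|E) = P(E|H)P(H)/P(E) = 0.3456/0.4928
= 0.7013

0.7013


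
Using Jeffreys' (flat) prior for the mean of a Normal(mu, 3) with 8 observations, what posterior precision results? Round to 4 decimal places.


Flat prior means prior precision is 0.
Posterior precision = n / sigma^2 = 8/3 = 2.6667

2.6667


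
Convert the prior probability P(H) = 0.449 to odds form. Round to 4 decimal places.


P(not H) = 1 - 0.449 = 0.551
Odds = 0.449 / 0.551 = 0.8149

0.8149


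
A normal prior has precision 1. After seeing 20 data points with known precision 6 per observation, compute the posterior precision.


In the conjugate normal model, precisions add:
tau_posterior = tau_prior + n * tau_data
= 1 + 20*6 = 121

121


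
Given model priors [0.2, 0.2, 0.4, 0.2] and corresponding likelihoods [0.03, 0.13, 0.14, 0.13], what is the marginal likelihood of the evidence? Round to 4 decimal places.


P(E) = sum_i P(M_i) P(E|M_i)
= 0.006 + 0.026 + 0.056 + 0.026
= 0.114

0.114


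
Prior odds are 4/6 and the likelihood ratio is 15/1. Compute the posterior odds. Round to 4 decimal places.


Posterior odds = prior odds * likelihood ratio
= (4/6) * (15/1)
= 60 / 6
= 10.0

10.0


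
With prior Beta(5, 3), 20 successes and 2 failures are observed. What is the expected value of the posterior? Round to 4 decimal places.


Posterior = Beta(25, 5)
E[theta] = alpha/(alpha+beta)
= 25/30 = 0.8333

0.8333


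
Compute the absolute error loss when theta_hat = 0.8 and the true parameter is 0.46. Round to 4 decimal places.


L = |theta_hat - theta_true|
= |0.8 - 0.46| = 0.34

0.34


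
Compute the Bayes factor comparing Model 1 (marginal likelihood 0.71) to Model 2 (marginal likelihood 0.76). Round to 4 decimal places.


BF12 = marginal likelihood of M1 / marginal likelihood of M2
= 0.71/0.76
= 0.9342

0.9342


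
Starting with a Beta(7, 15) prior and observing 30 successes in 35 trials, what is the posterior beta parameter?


Posterior beta = prior beta + failures
Failures = 35 - 30 = 5
beta_post = 15 + 5 = 20

20


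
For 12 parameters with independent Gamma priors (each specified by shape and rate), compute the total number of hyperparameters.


A Gamma prior has 2 hyperparameters per parameter.
Total = 12 * 2 = 24

24


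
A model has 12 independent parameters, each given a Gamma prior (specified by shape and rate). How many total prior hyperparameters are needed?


Each Gamma prior needs 2 hyperparameters (shape and rate).
Total = 2 * 12 = 24

24


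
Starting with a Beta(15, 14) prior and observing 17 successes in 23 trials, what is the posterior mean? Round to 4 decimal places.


Posterior parameters: alpha = 15 + 17 = 32
beta = 14 + 6 = 20
Posterior mean = alpha / (alpha + beta) = 32 / 52
= 0.6154

0.6154


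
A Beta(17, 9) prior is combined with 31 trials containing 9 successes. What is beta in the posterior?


In conjugate updating:
beta_posterior = beta_prior + (n - k)
= 9 + (31 - 9)
= 9 + 22 = 31

31


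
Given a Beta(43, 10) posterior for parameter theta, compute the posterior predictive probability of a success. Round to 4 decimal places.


For a Beta-Bernoulli model, the predictive probability is the mean:
P(success) = 43/(43+10) = 43/53 = 0.8113

0.8113


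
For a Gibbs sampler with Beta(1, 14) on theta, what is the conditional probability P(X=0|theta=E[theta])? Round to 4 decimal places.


E[theta] = 1/(1+14) = 0.0667
P(X=0|theta) = 1 - theta = 0.9333

0.9333
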